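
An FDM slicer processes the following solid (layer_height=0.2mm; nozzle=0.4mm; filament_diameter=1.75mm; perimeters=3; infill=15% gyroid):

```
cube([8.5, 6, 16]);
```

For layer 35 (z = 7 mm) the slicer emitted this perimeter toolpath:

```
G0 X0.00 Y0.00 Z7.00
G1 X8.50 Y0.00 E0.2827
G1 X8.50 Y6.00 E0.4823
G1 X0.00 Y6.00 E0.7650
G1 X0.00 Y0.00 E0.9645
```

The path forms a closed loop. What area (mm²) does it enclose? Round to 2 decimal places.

Apply the shoelace formula to the sequence of (X, Y) vertices; enclosed area = 51.00 mm².

51.00 mm²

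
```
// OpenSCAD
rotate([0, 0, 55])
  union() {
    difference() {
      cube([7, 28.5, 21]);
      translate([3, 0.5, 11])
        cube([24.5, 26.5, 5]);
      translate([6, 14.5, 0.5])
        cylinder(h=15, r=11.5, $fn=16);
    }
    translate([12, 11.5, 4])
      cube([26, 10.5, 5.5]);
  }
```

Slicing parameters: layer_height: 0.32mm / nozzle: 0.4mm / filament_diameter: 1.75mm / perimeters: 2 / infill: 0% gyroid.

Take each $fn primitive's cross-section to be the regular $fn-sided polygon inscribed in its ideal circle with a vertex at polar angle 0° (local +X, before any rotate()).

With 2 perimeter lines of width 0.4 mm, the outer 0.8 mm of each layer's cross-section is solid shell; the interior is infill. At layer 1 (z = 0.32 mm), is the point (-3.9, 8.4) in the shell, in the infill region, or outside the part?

At z = 0.32 mm: the cube (footprint 7×28.5) is included at this height; the cube at (3, 0.5) is absent (z outside [11, 16]); the cylinder at (6, 14.5) is not intersected at this z (z outside [0.5, 15.5]); Subtracting the remaining from the first: none of the subtracted shapes is present at this height, so the 7×28.5 cube is unchanged — 1 connected region; the cube at (12, 11.5) is not intersected at this z (z outside [4, 9.5]); Combining (union): only the result so far is present, so the union is just that shape — 1 connected region; (whole slice rotated 55° about Z — lengths, areas and connectivity unchanged). Overall, the cross-section is a single solid region. Undo the 55° rotation: the query point maps to (4.644, 8.013) in the un-rotated model frame. The nearest boundary edge runs (7.00, 0.00)→(7.00, 28.50); distance from the point to it = 2.36 mm. The point is inside the cross-section and 2.36 mm from the nearest boundary — more than the 0.8 mm shell width (2 × 0.4), so it's in the infill interior.

infill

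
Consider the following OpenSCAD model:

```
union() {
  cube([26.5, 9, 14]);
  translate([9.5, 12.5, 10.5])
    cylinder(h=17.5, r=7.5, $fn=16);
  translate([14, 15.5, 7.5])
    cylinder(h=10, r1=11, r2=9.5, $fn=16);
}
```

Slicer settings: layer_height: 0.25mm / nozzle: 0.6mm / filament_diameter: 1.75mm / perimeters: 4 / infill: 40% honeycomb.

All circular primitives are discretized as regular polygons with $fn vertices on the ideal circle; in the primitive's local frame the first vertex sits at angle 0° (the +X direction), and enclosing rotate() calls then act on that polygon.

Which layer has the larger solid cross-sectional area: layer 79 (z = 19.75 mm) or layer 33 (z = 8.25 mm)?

Layer 79 (z = 19.75): the cube does not reach this height (z outside [0, 14]); the r=7.5 cylinder at (9.5, 12.5) gives a regular 16-gon of circumradius 7.5 (constant along its height) (area = (16/2)·7.500²·sin(360°/16) = 172.21 mm²); the cone at (14, 15.5) is absent (z outside [7.5, 17.5]); Merging all regions: only the r=7.5 cylinder at (9.5, 12.5) is present, so the union is just that shape — area = 172.21 mm². So its area = 172.21 mm². Layer 33 (z = 8.25): the 26.5×9 cube contributes its full rectangle (area 238.50 mm²); the cylinder at (9.5, 12.5) is not intersected at this z (z outside [10.5, 28]); the cone at (14, 15.5): at t=0.075 of its height the radius interpolates to r₁+(r₂−r₁)t = 10.887, giving a regular 16-gon of that circumradius (area = (16/2)·10.887²·sin(360°/16) = 362.90 mm²); Taking the union: the regions partially overlap — summed areas 601.40 mm² minus the doubly-counted overlap 50.87 mm² gives 550.53 mm² — area = 550.53 mm². So its area = 550.53 mm². Layer 33 is larger (550.53 vs 172.21 mm²).

layer 33 (z = 8.25 mm)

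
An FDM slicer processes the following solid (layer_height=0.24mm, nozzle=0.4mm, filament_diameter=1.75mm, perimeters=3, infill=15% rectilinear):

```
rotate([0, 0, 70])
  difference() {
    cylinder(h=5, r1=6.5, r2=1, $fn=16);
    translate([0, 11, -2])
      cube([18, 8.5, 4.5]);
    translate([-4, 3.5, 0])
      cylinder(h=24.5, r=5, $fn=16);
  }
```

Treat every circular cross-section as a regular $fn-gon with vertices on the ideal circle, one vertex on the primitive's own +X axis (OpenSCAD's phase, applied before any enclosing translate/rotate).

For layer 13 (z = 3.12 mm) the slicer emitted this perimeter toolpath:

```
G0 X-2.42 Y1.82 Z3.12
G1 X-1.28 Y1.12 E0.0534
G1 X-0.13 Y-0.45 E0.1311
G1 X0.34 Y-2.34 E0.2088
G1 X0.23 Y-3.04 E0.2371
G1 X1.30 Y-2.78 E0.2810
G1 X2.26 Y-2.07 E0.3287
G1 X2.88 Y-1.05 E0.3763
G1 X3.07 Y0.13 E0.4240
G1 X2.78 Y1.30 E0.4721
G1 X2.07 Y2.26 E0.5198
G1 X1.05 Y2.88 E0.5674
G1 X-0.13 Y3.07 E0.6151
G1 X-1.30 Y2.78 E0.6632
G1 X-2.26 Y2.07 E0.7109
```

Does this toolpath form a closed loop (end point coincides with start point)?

no

Start point (G0): (-2.42, 1.82). End point (last G1): the path does not return to the start — open.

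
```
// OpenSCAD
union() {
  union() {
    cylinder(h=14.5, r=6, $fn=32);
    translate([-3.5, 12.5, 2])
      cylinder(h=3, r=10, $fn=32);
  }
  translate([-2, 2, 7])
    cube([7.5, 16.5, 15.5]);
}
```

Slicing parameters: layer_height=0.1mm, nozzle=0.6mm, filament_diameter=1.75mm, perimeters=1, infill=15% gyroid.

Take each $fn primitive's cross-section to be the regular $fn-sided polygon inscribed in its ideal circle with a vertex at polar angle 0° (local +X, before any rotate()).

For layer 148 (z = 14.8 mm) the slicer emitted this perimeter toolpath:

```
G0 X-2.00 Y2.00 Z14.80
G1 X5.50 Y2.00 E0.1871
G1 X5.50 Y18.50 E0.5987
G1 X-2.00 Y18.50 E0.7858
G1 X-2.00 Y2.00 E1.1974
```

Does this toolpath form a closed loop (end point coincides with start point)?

Start point (G0): (-2.00, 2.00). End point (last G1): the path returns to the start — closed.

yes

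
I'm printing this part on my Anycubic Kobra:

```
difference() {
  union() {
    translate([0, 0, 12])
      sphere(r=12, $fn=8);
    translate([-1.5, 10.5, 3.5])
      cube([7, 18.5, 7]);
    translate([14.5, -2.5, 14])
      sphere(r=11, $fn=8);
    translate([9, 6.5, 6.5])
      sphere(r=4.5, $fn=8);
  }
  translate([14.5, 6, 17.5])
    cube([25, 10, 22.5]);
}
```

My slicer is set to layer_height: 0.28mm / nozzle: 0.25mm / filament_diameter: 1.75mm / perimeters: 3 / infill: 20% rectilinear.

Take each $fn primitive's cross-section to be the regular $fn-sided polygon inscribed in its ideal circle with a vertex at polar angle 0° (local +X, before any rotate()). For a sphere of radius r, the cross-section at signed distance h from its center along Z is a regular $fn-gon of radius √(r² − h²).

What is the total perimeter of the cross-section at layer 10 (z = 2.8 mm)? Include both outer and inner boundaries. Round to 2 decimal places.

At z = 2.8 mm: the r=12 sphere slices to a regular 8-gon of circumradius 7.705 (√(r²−h²) with h=9.2 from center) (perimeter = 2·8·7.705·sin(180°/8) = 47.17 mm); the cube at (-1.5, 10.5) does not reach this height (z outside [3.5, 10.5]); the sphere at (14.5, -2.5) is not intersected at this z (|z−center|=11.200 > r=11); the sphere at (9, 6.5): section is a regular 8-gon, circumradius = √(r²−h²) = √(4.5²−3.7²) = 2.561 (perimeter = 2·8·2.561·sin(180°/8) = 15.68 mm); Merging all regions: the 2 present regions are separate (no shared area or edge), so areas and boundary lengths simply add and each stays a separate island — boundary = 62.86 mm; the cube at (14.5, 6) is absent (z outside [17.5, 40]); Subtracting the remaining from the first: none of the subtracted shapes is present at this height, so that combined region is unchanged — boundary = 62.86 mm. Overall, the cross-section has 2 separate islands. Total boundary length (outer) = 62.86 mm.

62.86 mm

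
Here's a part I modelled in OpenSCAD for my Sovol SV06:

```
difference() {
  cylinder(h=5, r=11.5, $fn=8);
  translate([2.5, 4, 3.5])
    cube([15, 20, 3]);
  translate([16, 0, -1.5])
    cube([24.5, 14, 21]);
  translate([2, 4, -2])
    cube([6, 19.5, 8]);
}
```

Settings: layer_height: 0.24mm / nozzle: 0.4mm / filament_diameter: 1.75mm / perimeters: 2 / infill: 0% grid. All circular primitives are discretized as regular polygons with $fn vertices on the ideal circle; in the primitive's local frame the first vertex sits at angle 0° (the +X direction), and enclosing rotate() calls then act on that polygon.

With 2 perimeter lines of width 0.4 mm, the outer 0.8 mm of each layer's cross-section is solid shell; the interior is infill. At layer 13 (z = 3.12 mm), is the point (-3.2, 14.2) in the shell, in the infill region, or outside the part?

outside

At z = 3.12 mm: the cylinder: section is a regular 8-gon, circumradius r=11.5; the cube at (2.5, 4) does not reach this height (z outside [3.5, 6.5]); the cube at (16, 0) (footprint 24.5×14) is included at this height; the cube at (2, 4) is present — its section is the full 6×19.5 rectangle; Taking the first minus the rest: starting from the r=11.5 cylinder, the 24.5×14 cube at (16, 0) misses the remaining region (no effect); the 6×19.5 cube at (2, 4) partially overlaps it — only the 32.57 mm² overlap (of its 117.00 mm²) is removed, clipping the outline — 1 connected region. Overall, the cross-section is a single solid region. The nearest boundary edge runs (-8.13, 8.13)→(0.00, 11.50); distance from the point to it = 3.72 mm. The point is not inside any of the regions above, so it lies outside the cross-section (3.72 mm from the nearest boundary).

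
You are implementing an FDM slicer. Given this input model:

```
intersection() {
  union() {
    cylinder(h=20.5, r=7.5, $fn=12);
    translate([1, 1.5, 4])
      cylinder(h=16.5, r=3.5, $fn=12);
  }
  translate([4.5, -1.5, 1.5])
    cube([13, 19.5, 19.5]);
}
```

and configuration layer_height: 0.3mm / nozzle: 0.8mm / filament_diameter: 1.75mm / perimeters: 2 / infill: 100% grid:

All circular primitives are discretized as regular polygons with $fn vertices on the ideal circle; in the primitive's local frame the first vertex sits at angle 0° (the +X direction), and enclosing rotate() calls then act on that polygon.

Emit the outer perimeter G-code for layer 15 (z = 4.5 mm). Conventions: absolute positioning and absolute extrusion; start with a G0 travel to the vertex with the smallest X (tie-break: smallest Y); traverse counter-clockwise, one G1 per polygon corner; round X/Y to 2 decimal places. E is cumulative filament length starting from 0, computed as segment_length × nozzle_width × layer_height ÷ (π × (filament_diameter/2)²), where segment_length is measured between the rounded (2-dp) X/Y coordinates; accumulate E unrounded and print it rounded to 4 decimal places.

G0 X4.50 Y-1.50 Z4.50
G1 X7.10 Y-1.50 E0.2594
G1 X7.50 Y0.00 E0.4143
G1 X6.50 Y3.75 E0.8016
G1 X4.50 Y5.75 E1.0838
G1 X4.50 Y-1.50 E1.8072

At z = 4.5 mm: the cylinder: section is a regular 12-gon, circumradius r=7.5; the r=3.5 cylinder at (1, 1.5) contributes a regular 12-gon of circumradius 3.5; Taking the union: the r=3.5 cylinder at (1, 1.5) lies entirely inside the r=7.5 cylinder, so the union is just the r=7.5 cylinder — 1 connected region; the cube at (4.5, -1.5) is present — its section is the full 13×19.5 rectangle; After intersecting: the 13×19.5 cube at (4.5, -1.5) partially overlaps the result so far; clipping to the common part keeps 15.55 mm² — 1 connected region. The outline is a single polygon with 5 vertices. Extrusion per mm of travel: 0.8 × 0.3 / (π × 0.875²) = 0.099780. Accumulating E over each segment gives final E = 1.8072.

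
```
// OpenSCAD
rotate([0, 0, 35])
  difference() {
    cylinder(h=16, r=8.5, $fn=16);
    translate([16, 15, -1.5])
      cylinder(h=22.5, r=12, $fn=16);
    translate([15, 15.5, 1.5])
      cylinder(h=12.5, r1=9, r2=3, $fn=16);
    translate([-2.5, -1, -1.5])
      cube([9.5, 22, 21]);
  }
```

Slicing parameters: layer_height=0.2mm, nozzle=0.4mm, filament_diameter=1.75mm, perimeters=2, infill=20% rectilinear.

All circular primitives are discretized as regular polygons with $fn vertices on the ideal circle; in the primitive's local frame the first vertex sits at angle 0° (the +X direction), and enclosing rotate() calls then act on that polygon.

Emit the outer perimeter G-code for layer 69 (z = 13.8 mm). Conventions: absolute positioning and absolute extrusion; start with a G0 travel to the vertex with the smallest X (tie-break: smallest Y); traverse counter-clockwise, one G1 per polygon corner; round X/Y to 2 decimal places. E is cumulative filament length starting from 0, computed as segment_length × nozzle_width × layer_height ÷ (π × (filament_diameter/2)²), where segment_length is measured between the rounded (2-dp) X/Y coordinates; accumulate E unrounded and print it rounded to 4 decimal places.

G0 X-8.37 Y1.48 Z13.80
G1 X-8.30 Y-1.84 E0.1104
G1 X-6.96 Y-4.88 E0.2209
G1 X-4.57 Y-7.17 E0.3310
G1 X-1.48 Y-8.37 E0.4413
G1 X1.84 Y-8.30 E0.5517
G1 X4.88 Y-6.96 E0.6622
G1 X7.17 Y-4.57 E0.7723
G1 X8.37 Y-1.48 E0.8826
G1 X8.30 Y1.84 E0.9930
G1 X6.96 Y4.88 E1.1035
G1 X4.57 Y7.17 E1.2136
G1 X3.14 Y7.73 E1.2647
G1 X6.31 Y3.20 E1.4486
G1 X-1.47 Y-2.25 E1.7645
G1 X-6.64 Y5.12 E2.0640
G1 X-7.17 Y4.57 E2.0894
G1 X-8.37 Y1.48 E2.1996

At z = 13.8 mm: the r=8.5 cylinder gives a regular 16-gon of circumradius 8.5 (constant along its height); the cylinder at (16, 15): section is a regular 16-gon, circumradius r=12; the cone at (15, 15.5) contributes a regular 16-gon of circumradius 3.096 (interpolated between r1=9 and r2=3 at t=0.984); the cube at (-2.5, -1) (footprint 9.5×22) is included at this height; Subtracting the remaining from the first: starting from the r=8.5 cylinder, the r=12 cylinder at (16, 15) misses the remaining region (no effect); the cone at (15, 15.5) misses the remaining region (no effect); the 9.5×22 cube at (-2.5, -1) partially overlaps it — only the 81.05 mm² overlap (of its 209.00 mm²) is removed, clipping the outline — 1 connected region; (whole slice rotated 35° about Z — lengths, areas and connectivity unchanged). The outline is a single polygon with 17 vertices. Extrusion per mm of travel: 0.4 × 0.2 / (π × 0.875²) = 0.033260. Accumulating E over each segment gives final E = 2.1996.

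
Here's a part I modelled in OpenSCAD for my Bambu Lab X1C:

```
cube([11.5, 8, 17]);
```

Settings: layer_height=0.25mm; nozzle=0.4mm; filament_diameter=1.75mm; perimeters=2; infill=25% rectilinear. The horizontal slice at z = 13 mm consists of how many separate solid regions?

At z = 13 mm: the 11.5×8 cube contributes its full rectangle. The result has 1 disconnected region.

1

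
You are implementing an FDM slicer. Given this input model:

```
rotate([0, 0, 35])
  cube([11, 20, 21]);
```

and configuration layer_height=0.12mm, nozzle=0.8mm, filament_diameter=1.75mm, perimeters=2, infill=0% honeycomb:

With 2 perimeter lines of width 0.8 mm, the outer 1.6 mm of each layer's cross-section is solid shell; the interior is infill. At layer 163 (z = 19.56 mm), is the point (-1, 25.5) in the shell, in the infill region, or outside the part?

At z = 19.56 mm: the 11×20 cube contributes its full rectangle; (whole slice rotated 35° about Z — lengths, areas and connectivity unchanged). Overall, the cross-section is a single solid region. Undo the 35° rotation: the query point maps to (13.807, 21.462) in the un-rotated model frame. The nearest boundary edge runs (11.00, 0.00)→(11.00, 20.00); distance from the point to it = 3.16 mm. The point is not inside any of the regions above, so it lies outside the cross-section (3.16 mm from the nearest boundary).

outside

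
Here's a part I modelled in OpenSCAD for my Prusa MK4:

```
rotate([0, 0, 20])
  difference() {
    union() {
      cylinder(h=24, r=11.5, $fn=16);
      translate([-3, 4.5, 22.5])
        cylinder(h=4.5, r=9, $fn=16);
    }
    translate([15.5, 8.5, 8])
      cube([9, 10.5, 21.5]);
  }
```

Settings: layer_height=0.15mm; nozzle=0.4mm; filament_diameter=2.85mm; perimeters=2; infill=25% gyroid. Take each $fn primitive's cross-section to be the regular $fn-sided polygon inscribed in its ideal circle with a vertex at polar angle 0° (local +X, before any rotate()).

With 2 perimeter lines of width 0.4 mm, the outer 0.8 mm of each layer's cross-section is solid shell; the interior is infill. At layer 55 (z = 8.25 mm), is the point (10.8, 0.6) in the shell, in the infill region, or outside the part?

At z = 8.25 mm: the r=11.5 cylinder contributes a regular 16-gon of circumradius 11.5; the cylinder at (-3, 4.5) does not reach this height (z outside [22.5, 27]); Taking the union: only the r=11.5 cylinder is present, so the union is just that shape — 1 connected region; the 9×10.5 cube at (15.5, 8.5) contributes its full rectangle; Taking the first minus the rest: starting from the result so far, the 9×10.5 cube at (15.5, 8.5) misses the remaining region (no effect) — 1 connected region; (rotated 20° about Z; rotation is an isometry so areas/perimeters/island counts are preserved). Overall, the cross-section is a single solid region. Undo the 20° rotation: the query point maps to (10.354, -3.130) in the un-rotated model frame. The nearest boundary edge runs (11.50, 0.00)→(10.62, -4.40); distance from the point to it = 0.51 mm. The point is inside the cross-section, 0.51 mm from the nearest boundary — within the 0.8 mm shell band (2 × 0.4).

shell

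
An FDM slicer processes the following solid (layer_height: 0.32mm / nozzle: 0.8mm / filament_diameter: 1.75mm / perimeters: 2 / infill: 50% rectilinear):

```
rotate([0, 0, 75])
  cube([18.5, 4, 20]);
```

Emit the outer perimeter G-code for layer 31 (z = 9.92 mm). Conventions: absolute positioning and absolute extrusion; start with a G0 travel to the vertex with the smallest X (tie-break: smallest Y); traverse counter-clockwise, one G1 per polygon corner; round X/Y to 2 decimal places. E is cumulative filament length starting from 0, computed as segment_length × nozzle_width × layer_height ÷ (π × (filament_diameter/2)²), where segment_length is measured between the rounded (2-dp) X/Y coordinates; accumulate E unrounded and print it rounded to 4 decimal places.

At z = 9.92 mm: the cube is present — its section is the full 18.5×4 rectangle; (whole slice rotated 75° about Z — lengths, areas and connectivity unchanged). The outline is a single polygon with 4 vertices. Extrusion per mm of travel: 0.8 × 0.32 / (π × 0.875²) = 0.106432. Accumulating E over each segment gives final E = 4.7886.

G0 X-3.86 Y1.04 Z9.92
G1 X0.00 Y0.00 E0.4255
G1 X4.79 Y17.87 E2.3946
G1 X0.92 Y18.90 E2.8208
G1 X-3.86 Y1.04 E4.7886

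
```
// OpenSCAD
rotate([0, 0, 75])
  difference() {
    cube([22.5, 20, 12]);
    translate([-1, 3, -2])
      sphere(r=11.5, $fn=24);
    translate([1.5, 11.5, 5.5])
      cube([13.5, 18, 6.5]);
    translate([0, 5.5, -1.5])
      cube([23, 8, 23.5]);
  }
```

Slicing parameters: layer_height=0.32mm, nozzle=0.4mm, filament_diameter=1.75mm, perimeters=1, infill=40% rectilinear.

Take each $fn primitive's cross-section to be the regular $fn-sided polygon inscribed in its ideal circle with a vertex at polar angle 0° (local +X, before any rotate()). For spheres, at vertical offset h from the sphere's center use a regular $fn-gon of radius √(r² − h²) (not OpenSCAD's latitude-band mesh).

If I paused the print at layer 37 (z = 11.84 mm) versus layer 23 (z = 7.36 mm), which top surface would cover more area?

layer 37 (z = 11.84 mm)

Layer 37 (z = 11.84): the cube is present — its section is the full 22.5×20 rectangle (area 450.00 mm²); the sphere at (-1, 3) does not reach this height (|z−center|=13.840 > r=11.5); the cube at (1.5, 11.5) is present — its section is the full 13.5×18 rectangle (area 243.00 mm²); the cube at (0, 5.5) is present — its section is the full 23×8 rectangle (area 184.00 mm²); After the difference (first − rest): starting from the 22.5×20 cube (450.00 mm²), the 13.5×18 cube at (1.5, 11.5) partially overlaps it — only the 114.75 mm² overlap (of its 243.00 mm²) is removed, clipping the outline; the 23×8 cube at (0, 5.5) partially overlaps it — only the 153.00 mm² overlap (of its 184.00 mm²) is removed, clipping the outline — area = 182.25 mm²; (whole slice rotated 75° about Z — lengths, areas and connectivity unchanged). So its area = 182.25 mm². Layer 23 (z = 7.36): the cube (footprint 22.5×20) is included at this height (area 450.00 mm²); the r=11.5 sphere at (-1, 3) contributes a regular 24-gon of circumradius √(11.5²−9.36²) = 6.681 (area = (24/2)·6.681²·sin(360°/24) = 138.65 mm²); the 13.5×18 cube at (1.5, 11.5) contributes its full rectangle (area 243.00 mm²); the cube at (0, 5.5) is present — its section is the full 23×8 rectangle (area 184.00 mm²); After the difference (first − rest): starting from the 22.5×20 cube (450.00 mm²), the r=11.5 sphere at (-1, 3) partially overlaps it — only the 44.27 mm² overlap (of its 138.65 mm²) is removed, clipping the outline; the 13.5×18 cube at (1.5, 11.5) partially overlaps it — only the 114.75 mm² overlap (of its 243.00 mm²) is removed, clipping the outline; the 23×8 cube at (0, 5.5) partially overlaps it — only the 138.66 mm² overlap (of its 184.00 mm²) is removed, clipping the outline — area = 152.32 mm²; (whole slice rotated 75° about Z — lengths, areas and connectivity unchanged). So its area = 152.32 mm². Layer 37 is larger (182.25 vs 152.32 mm²).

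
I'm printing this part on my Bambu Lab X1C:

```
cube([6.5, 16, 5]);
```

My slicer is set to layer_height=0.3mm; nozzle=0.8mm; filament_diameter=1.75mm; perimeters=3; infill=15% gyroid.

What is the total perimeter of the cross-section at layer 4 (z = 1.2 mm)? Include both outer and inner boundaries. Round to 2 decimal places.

At z = 1.2 mm: the cube (footprint 6.5×16) is included at this height (perimeter 45.00 mm). Overall, the cross-section is a single solid region. Total boundary length (outer) = 45.00 mm.

45.00 mm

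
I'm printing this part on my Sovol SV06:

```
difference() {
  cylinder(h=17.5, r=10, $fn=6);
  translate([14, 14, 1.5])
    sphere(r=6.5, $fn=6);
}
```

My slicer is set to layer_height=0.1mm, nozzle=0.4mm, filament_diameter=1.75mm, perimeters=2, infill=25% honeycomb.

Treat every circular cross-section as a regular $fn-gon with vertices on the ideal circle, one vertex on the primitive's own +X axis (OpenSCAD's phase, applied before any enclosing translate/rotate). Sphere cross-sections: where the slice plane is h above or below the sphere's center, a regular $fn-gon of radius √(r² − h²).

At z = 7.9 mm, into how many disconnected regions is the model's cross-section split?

At z = 7.9 mm: the cylinder: section is a regular 6-gon, circumradius r=10; the r=6.5 sphere at (14, 14) slices to a regular 6-gon of circumradius 1.136 (√(r²−h²) with h=6.4 from center); Subtracting the remaining from the first: starting from the r=10 cylinder, the r=6.5 sphere at (14, 14) misses the remaining region (no effect) — 1 connected region. The result has 1 disconnected region.

1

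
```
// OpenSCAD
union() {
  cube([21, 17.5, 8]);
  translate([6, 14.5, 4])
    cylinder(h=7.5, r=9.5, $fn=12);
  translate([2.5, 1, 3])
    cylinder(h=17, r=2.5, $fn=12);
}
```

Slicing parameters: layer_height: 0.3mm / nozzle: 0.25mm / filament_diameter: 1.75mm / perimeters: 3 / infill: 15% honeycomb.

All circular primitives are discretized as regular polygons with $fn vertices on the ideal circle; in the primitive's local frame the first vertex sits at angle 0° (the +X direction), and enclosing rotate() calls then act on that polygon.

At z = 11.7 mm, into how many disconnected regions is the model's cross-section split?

1

At z = 11.7 mm: the cube does not reach this height (z outside [0, 8]); the cylinder at (6, 14.5) is absent (z outside [4, 11.5]); the r=2.5 cylinder at (2.5, 1) gives a regular 12-gon of circumradius 2.5 (constant along its height); Merging all regions: only the r=2.5 cylinder at (2.5, 1) is present, so the union is just that shape — 1 connected region. The result has 1 disconnected region.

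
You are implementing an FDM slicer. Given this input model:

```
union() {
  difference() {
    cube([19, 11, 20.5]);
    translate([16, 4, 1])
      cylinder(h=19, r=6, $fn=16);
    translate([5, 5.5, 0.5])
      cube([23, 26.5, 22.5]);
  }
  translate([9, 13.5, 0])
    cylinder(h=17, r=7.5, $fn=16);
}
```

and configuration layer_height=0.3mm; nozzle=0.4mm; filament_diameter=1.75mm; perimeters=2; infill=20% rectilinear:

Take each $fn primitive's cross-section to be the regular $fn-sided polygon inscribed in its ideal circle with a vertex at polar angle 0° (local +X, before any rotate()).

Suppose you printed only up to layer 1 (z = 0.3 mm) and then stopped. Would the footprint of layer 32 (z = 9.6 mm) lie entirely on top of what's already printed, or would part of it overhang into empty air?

Compare the two slices. At z = 0.3: the cube is present — its section is the full 19×11 rectangle (area 209.00 mm²); the cylinder at (16, 4) is not intersected at this z (z outside [1, 20]); the cube at (5, 5.5) does not reach this height (z outside [0.5, 23]); After the difference (first − rest): none of the subtracted shapes is present at this height, so the 19×11 cube is unchanged — area = 209.00 mm²; the r=7.5 cylinder at (9, 13.5) contributes a regular 16-gon of circumradius 7.5 (area = (16/2)·7.500²·sin(360°/16) = 172.21 mm²); Combining (union): the regions partially overlap — summed areas 381.21 mm² minus the doubly-counted overlap 49.85 mm² gives 331.36 mm² — area = 331.36 mm². At z = 9.6: the cube is present — its section is the full 19×11 rectangle (area 209.00 mm²); the r=6 cylinder at (16, 4) contributes a regular 16-gon of circumradius 6 (area = (16/2)·6.000²·sin(360°/16) = 110.21 mm²); the cube at (5, 5.5) (footprint 23×26.5) is included at this height (area 609.50 mm²); Subtracting the remaining from the first: starting from the 19×11 cube (209.00 mm²), the r=6 cylinder at (16, 4) partially overlaps it — only the 78.27 mm² overlap (of its 110.21 mm²) is removed, clipping the outline; the 23×26.5 cube at (5, 5.5) partially overlaps it — only the 45.73 mm² overlap (of its 609.50 mm²) is removed, clipping the outline — area = 85.00 mm²; the r=7.5 cylinder at (9, 13.5) contributes a regular 16-gon of circumradius 7.5 (area = (16/2)·7.500²·sin(360°/16) = 172.21 mm²); Combining (union): the regions partially overlap — summed areas 257.20 mm² minus the doubly-counted overlap 6.81 mm² gives 250.39 mm² — area = 250.39 mm². Checking containment: the cross-section at z = 9.6 is a subset of the cross-section at z = 0.3.

entirely on top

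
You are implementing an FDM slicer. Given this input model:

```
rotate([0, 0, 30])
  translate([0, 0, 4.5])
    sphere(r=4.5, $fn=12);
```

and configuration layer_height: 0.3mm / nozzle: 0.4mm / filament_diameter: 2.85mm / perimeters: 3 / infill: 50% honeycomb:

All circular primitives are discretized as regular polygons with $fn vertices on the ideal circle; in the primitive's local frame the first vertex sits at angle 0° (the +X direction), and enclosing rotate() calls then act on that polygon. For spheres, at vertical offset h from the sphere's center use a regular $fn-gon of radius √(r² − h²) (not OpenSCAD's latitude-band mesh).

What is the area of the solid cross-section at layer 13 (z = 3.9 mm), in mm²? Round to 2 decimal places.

At z = 3.9 mm: the sphere: section is a regular 12-gon, circumradius = √(r²−h²) = √(4.5²−0.6²) = 4.460 (area = (12/2)·4.460²·sin(360°/12) = 59.67 mm²); (whole slice rotated 30° about Z — lengths, areas and connectivity unchanged). Overall, the cross-section is a single solid region. Net area = 59.67 mm².

59.67 mm²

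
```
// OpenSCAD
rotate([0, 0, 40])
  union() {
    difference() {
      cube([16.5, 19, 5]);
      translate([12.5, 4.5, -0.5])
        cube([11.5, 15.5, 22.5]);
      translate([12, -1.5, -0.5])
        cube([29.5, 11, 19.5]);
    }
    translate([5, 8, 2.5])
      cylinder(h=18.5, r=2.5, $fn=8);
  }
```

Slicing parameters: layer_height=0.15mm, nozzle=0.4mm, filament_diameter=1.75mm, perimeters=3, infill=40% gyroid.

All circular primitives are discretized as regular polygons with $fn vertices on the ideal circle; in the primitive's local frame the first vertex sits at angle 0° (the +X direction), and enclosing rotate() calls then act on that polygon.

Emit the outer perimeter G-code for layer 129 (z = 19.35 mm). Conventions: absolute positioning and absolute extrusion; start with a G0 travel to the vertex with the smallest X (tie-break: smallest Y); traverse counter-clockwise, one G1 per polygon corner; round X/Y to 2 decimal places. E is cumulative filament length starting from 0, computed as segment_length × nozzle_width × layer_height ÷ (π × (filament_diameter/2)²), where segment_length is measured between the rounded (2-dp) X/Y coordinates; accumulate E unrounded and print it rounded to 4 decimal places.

G0 X-3.80 Y9.56 Z19.35
G1 X-3.23 Y7.74 E0.0476
G1 X-1.53 Y6.85 E0.0954
G1 X0.29 Y7.43 E0.1431
G1 X1.18 Y9.12 E0.1907
G1 X0.60 Y10.95 E0.2386
G1 X-1.09 Y11.83 E0.2862
G1 X-2.92 Y11.26 E0.3340
G1 X-3.80 Y9.56 E0.3817

At z = 19.35 mm: the cube is not intersected at this z (z outside [0, 5]); the cube at (12.5, 4.5) (footprint 11.5×15.5) is included at this height; the cube at (12, -1.5) is not intersected at this z (z outside [-0.5, 19]); Taking the first minus the rest: the first operand is absent here, so nothing remains; the r=2.5 cylinder at (5, 8) gives a regular 8-gon of circumradius 2.5 (constant along its height); Taking the union: only the r=2.5 cylinder at (5, 8) is present, so the union is just that shape — 1 connected region; (whole slice rotated 40° about Z — lengths, areas and connectivity unchanged). The outline is a single polygon with 8 vertices. Extrusion per mm of travel: 0.4 × 0.15 / (π × 0.875²) = 0.024945. Accumulating E over each segment gives final E = 0.3817.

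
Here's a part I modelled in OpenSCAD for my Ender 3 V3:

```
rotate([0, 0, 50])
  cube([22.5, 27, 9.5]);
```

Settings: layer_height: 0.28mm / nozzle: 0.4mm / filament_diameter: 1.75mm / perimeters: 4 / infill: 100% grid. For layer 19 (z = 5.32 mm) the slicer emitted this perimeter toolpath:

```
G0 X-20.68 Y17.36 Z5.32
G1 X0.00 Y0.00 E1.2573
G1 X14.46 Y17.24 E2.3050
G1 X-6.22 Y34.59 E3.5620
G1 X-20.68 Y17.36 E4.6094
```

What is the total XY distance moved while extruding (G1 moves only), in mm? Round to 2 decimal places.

Sum the Euclidean lengths of each G1 segment: total = 98.99 mm.

98.99 mm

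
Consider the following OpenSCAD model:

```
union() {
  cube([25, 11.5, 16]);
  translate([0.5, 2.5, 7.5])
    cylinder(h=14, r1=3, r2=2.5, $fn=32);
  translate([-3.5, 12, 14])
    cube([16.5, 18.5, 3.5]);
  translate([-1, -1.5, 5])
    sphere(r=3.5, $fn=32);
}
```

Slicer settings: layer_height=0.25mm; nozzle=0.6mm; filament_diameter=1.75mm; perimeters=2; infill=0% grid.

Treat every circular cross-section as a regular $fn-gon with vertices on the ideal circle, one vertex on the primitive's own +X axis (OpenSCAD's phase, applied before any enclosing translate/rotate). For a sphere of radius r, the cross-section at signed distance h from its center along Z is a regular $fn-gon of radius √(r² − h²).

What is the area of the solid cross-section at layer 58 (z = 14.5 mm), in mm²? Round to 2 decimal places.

At z = 14.5 mm: the cube (footprint 25×11.5) is included at this height (area 287.50 mm²); the cone at (0.5, 2.5) contributes a regular 32-gon of circumradius 2.750 (interpolated between r1=3 and r2=2.5 at t=0.500) (area = (32/2)·2.750²·sin(360°/32) = 23.61 mm²); the cube at (-3.5, 12) is present — its section is the full 16.5×18.5 rectangle (area 305.25 mm²); the sphere at (-1, -1.5) is not intersected at this z (|z−center|=9.500 > r=3.5); Combining (union): the regions partially overlap — summed areas 616.36 mm² minus the doubly-counted overlap 14.23 mm² gives 602.12 mm² — area = 602.12 mm². Overall, the cross-section has 2 separate islands. Net area = 602.12 mm².

602.12 mm²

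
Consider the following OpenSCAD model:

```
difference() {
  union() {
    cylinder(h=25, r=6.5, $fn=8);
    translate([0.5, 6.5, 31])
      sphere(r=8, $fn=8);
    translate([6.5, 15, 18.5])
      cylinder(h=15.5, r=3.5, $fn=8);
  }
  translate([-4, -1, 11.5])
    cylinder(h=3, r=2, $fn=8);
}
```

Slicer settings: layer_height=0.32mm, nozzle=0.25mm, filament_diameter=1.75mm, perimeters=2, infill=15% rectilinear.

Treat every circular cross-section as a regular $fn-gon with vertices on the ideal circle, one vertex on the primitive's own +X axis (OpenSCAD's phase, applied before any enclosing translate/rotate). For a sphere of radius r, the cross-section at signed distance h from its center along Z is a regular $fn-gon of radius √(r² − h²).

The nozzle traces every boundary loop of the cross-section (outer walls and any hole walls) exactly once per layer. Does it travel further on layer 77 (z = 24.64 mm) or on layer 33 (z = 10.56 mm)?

layer 77 (z = 24.64 mm)

Layer 77 (z = 24.64): the cylinder: section is a regular 8-gon, circumradius r=6.5 (perimeter = 2·8·6.500·sin(180°/8) = 39.80 mm); the sphere at (0.5, 6.5): section is a regular 8-gon, circumradius = √(r²−h²) = √(8²−6.36²) = 4.853 (perimeter = 2·8·4.853·sin(180°/8) = 29.71 mm); the r=3.5 cylinder at (6.5, 15) gives a regular 8-gon of circumradius 3.5 (constant along its height) (perimeter = 2·8·3.500·sin(180°/8) = 21.43 mm); Combining (union): the regions partially overlap (shared area 24.89 mm²), so the edge portions inside another operand are dropped and the merged outline is re-measured after clipping — boundary = 70.83 mm; the cylinder at (-4, -1) is not intersected at this z (z outside [11.5, 14.5]); Taking the first minus the rest: none of the subtracted shapes is present at this height, so that combined region is unchanged — boundary = 70.83 mm. So its perimeter = 70.83 mm. Layer 33 (z = 10.56): the r=6.5 cylinder gives a regular 8-gon of circumradius 6.5 (constant along its height) (perimeter = 2·8·6.500·sin(180°/8) = 39.80 mm); the sphere at (0.5, 6.5) is absent (|z−center|=20.440 > r=8); the cylinder at (6.5, 15) is not intersected at this z (z outside [18.5, 34]); Merging all regions: only the r=6.5 cylinder is present, so the union is just that shape — boundary = 39.80 mm; the cylinder at (-4, -1) is absent (z outside [11.5, 14.5]); Taking the first minus the rest: none of the subtracted shapes is present at this height, so the result so far is unchanged — boundary = 39.80 mm. So its perimeter = 39.80 mm. Layer 77 is larger (70.83 vs 39.80 mm).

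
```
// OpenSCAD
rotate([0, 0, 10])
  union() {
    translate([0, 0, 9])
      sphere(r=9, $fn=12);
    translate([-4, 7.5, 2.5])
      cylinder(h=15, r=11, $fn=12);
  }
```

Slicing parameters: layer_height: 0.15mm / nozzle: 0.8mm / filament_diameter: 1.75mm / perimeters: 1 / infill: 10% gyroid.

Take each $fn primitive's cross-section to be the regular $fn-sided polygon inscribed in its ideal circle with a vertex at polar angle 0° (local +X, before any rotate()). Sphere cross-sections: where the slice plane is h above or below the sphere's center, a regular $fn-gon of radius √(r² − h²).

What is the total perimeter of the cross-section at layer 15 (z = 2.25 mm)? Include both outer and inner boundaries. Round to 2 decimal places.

36.98 mm

At z = 2.25 mm: the r=9 sphere slices to a regular 12-gon of circumradius 5.953 (√(r²−h²) with h=6.75 from center) (perimeter = 2·12·5.953·sin(180°/12) = 36.98 mm); the cylinder at (-4, 7.5) does not reach this height (z outside [2.5, 17.5]); Merging all regions: only the r=9 sphere is present, so the union is just that shape — boundary = 36.98 mm; (rotated 10° about Z; rotation is an isometry so areas/perimeters/island counts are preserved). Overall, the cross-section is a single solid region. Total boundary length (outer) = 36.98 mm.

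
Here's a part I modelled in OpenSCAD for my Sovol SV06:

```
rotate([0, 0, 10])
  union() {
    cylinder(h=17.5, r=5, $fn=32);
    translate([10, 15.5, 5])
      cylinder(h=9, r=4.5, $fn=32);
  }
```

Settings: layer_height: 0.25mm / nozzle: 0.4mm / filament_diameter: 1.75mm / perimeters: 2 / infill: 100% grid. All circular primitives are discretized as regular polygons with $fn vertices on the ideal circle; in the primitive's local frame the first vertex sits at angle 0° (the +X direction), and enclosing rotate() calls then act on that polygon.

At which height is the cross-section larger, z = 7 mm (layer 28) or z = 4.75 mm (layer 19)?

Layer 28 (z = 7): the r=5 cylinder contributes a regular 32-gon of circumradius 5 (area = (32/2)·5.000²·sin(360°/32) = 78.04 mm²); the r=4.5 cylinder at (10, 15.5) gives a regular 32-gon of circumradius 4.5 (constant along its height) (area = (32/2)·4.500²·sin(360°/32) = 63.21 mm²); Taking the union: the 2 present regions are separate (no shared area or edge), so areas and boundary lengths simply add and each stays a separate island — area = 141.25 mm²; (whole slice rotated 10° about Z — lengths, areas and connectivity unchanged). So its area = 141.25 mm². Layer 19 (z = 4.75): the cylinder: section is a regular 32-gon, circumradius r=5 (area = (32/2)·5.000²·sin(360°/32) = 78.04 mm²); the cylinder at (10, 15.5) does not reach this height (z outside [5, 14]); Combining (union): only the r=5 cylinder is present, so the union is just that shape — area = 78.04 mm²; (whole slice rotated 10° about Z — lengths, areas and connectivity unchanged). So its area = 78.04 mm². Layer 28 is larger (141.25 vs 78.04 mm²).

layer 28 (z = 7 mm)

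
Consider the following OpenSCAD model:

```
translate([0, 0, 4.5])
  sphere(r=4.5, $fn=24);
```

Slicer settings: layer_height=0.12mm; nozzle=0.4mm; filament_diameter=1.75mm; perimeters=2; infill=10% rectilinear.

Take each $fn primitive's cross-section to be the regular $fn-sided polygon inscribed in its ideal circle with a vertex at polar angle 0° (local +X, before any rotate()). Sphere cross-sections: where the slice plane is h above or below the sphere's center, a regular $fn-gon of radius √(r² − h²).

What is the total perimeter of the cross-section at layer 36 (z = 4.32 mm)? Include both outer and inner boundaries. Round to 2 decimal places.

28.17 mm

At z = 4.32 mm: the sphere: section is a regular 24-gon, circumradius = √(r²−h²) = √(4.5²−0.18²) = 4.496 (perimeter = 2·24·4.496·sin(180°/24) = 28.17 mm). Overall, the cross-section is a single solid region. Total boundary length (outer) = 28.17 mm.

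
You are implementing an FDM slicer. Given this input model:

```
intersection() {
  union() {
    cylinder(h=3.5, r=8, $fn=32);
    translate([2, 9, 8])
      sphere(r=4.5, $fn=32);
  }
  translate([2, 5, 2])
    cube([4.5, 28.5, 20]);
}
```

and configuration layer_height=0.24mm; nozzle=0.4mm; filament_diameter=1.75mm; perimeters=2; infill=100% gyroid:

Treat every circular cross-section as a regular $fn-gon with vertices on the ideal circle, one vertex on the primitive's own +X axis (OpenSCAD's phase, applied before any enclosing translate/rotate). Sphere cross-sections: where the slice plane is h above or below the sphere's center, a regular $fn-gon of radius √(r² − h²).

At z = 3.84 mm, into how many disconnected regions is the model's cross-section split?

1

At z = 3.84 mm: the cylinder does not reach this height (z outside [0, 3.5]); the r=4.5 sphere at (2, 9) slices to a regular 32-gon of circumradius 1.716 (√(r²−h²) with h=4.16 from center); Taking the union: only the r=4.5 sphere at (2, 9) is present, so the union is just that shape — 1 connected region; the cube at (2, 5) is present — its section is the full 4.5×28.5 rectangle; Taking the intersection: the 4.5×28.5 cube at (2, 5) partially overlaps that combined region; clipping to the common part keeps 4.60 mm² — 1 connected region. The result has 1 disconnected region.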